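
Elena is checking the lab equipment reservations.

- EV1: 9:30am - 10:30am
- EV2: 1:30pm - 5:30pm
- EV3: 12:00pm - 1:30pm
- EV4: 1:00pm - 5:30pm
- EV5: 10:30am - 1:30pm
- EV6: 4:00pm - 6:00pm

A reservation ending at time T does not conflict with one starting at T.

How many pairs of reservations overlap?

6

Sorted by start: EV1, EV5, EV3, EV4, EV2, EV6.
EV5 starts exactly when EV1 ends (back-to-back, no overlap), so EV1 has no further overlaps.
EV3 starts before EV5 ends → EV5 and EV3 overlap.
EV4 starts before EV5 ends → EV5 and EV4 overlap.
EV2 starts exactly when EV5 ends (back-to-back, no overlap), so EV5 has no further overlaps.
EV4 starts before EV3 ends → EV3 and EV4 overlap.
EV2 starts exactly when EV3 ends (back-to-back, no overlap), so EV3 has no further overlaps.
EV2 starts before EV4 ends → EV4 and EV2 overlap.
EV6 starts before EV4 ends → EV4 and EV6 overlap.
EV6 starts before EV2 ends → EV2 and EV6 overlap.
Overlapping pairs: EV2 & EV4, EV2 & EV6, EV3 & EV4, EV3 & EV5, EV4 & EV5, EV4 & EV6 — 6 in total.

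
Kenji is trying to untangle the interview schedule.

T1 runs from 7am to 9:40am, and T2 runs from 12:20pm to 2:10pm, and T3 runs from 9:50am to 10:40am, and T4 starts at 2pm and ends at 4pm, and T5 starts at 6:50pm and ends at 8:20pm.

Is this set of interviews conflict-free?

No

Sorted by start: T1, T3, T2, T4, T5.
T3 starts after T1 ends, so T1 has no further overlaps.
T2 starts after T3 ends, so T3 has no further overlaps.
T4 starts before T2 ends → T2 and T4 overlap.
That's a conflict, so the schedule is not conflict-free.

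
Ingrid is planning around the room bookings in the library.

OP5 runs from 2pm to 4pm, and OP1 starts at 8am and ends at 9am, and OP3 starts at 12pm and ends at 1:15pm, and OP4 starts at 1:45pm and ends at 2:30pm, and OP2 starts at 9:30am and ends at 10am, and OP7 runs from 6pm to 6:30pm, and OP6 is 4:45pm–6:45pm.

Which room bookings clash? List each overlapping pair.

Sorted by start: OP1, OP2, OP3, OP4, OP5, OP6, OP7.
OP2 starts after OP1 ends — done with OP1.
OP3 starts after OP2 ends — done with OP2.
OP4 starts after OP3 ends — done with OP3.
OP5 starts before OP4 ends → OP4 and OP5 overlap.
OP6 starts after OP4 ends — done with OP4.
OP6 starts after OP5 ends — done with OP5.
OP7 starts before OP6 ends → OP6 and OP7 overlap.

OP4 & OP5, OP6 & OP7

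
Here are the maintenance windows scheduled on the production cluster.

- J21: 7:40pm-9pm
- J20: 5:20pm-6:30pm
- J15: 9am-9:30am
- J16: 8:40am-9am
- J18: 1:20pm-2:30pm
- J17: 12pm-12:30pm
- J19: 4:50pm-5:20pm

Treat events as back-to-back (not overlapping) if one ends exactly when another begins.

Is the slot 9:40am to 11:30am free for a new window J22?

J16: ends 9am at or before J22 starts 9:40am → clear.
J15: ends 9:30am at or before J22 starts 9:40am → clear.
J17: starts 12pm at or after J22 ends 11:30am → clear.
J18: starts 1:20pm at or after J22 ends 11:30am → clear.
J19: starts 4:50pm at or after J22 ends 11:30am → clear.
J20: starts 5:20pm at or after J22 ends 11:30am → clear.
J21: starts 7:40pm at or after J22 ends 11:30am → clear.

Yes — the slot is free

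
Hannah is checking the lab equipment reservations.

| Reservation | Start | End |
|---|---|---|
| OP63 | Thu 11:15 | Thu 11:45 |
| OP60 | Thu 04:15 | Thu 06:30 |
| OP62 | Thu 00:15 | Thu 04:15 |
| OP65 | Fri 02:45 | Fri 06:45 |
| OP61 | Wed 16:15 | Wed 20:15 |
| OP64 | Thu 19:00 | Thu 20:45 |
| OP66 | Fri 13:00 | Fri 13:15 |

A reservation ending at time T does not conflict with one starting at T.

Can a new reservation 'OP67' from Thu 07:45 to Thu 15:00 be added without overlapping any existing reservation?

OP61: ends Wed 20:15 at or before OP67 starts Thu 07:45 → clear.
OP62: ends Thu 04:15 at or before OP67 starts Thu 07:45 → clear.
OP60: ends Thu 06:30 at or before OP67 starts Thu 07:45 → clear.
OP63: starts Thu 11:15 before OP67 ends Thu 15:00, and ends Thu 11:45 after OP67 starts Thu 07:45 → overlap.
OP64: starts Thu 19:00 at or after OP67 ends Thu 15:00 → clear.
OP65: starts Fri 02:45 at or after OP67 ends Thu 15:00 → clear.
OP66: starts Fri 13:00 at or after OP67 ends Thu 15:00 → clear.
OP67 overlaps OP63.

No — it overlaps OP63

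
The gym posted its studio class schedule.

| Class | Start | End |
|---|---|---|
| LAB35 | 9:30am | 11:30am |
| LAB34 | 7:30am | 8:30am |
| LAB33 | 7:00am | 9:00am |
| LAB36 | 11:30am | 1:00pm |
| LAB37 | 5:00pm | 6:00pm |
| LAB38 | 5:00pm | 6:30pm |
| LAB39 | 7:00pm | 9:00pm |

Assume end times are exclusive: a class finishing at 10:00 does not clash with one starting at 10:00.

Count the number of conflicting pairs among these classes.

2

Two intervals overlap when each starts before the other ends.
Sorted by start: LAB33, LAB34, LAB35, LAB36, LAB37, LAB38, LAB39.
LAB34 starts before LAB33 ends → LAB33 and LAB34 overlap.
LAB35 starts after LAB33 ends — done with LAB33.
LAB35 starts after LAB34 ends — done with LAB34.
LAB36 starts exactly when LAB35 ends (back-to-back, no overlap) — done with LAB35.
LAB37 starts after LAB36 ends — done with LAB36.
LAB38 starts before LAB37 ends → LAB37 and LAB38 overlap.
LAB39 starts after LAB37 ends.
LAB39 starts after LAB38 ends.
Overlapping pairs: LAB33 & LAB34, LAB37 & LAB38 — 2 in total.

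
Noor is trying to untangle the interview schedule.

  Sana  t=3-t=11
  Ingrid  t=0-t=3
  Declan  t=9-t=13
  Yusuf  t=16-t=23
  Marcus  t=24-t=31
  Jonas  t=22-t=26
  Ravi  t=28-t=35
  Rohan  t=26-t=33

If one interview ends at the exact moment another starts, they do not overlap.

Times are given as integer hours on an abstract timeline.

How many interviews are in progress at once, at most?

3

Walk through starts and ends in time order (an end at T is processed before a start at T):
t=0 start Ingrid → 1
t=3 end Ingrid → 0
t=3 start Sana → 1
t=9 start Declan → 2
t=11 end Sana → 1
t=13 end Declan → 0
t=16 start Yusuf → 1
t=22 start Jonas → 2
t=23 end Yusuf → 1
t=24 start Marcus → 2
t=26 end Jonas → 1
t=26 start Rohan → 2
t=28 start Ravi → 3
t=31 end Marcus → 2
t=33 end Rohan → 1
t=35 end Ravi → 0
Peak is 3, at t=28 (Marcus, Ravi, Rohan).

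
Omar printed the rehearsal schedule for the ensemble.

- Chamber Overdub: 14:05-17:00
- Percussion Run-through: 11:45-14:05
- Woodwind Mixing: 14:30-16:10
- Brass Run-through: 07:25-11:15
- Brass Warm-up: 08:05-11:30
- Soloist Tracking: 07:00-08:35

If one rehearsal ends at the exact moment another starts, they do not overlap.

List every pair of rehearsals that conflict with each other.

Brass Run-through & Brass Warm-up, Brass Run-through & Soloist Tracking, Brass Warm-up & Soloist Tracking, Chamber Overdub & Woodwind Mixing

Sorted by start: Soloist Tracking, Brass Run-through, Brass Warm-up, Percussion Run-through, Chamber Overdub, Woodwind Mixing.
Brass Run-through starts before Soloist Tracking ends → Soloist Tracking and Brass Run-through overlap.
Brass Warm-up starts before Soloist Tracking ends → Soloist Tracking and Brass Warm-up overlap.
Percussion Run-through starts after Soloist Tracking ends — done with Soloist Tracking.
Brass Warm-up starts before Brass Run-through ends → Brass Run-through and Brass Warm-up overlap.
Percussion Run-through starts after Brass Run-through ends — done with Brass Run-through.
Percussion Run-through starts after Brass Warm-up ends — done with Brass Warm-up.
Chamber Overdub starts exactly when Percussion Run-through ends (back-to-back, no overlap) — done with Percussion Run-through.
Woodwind Mixing starts before Chamber Overdub ends → Chamber Overdub and Woodwind Mixing overlap.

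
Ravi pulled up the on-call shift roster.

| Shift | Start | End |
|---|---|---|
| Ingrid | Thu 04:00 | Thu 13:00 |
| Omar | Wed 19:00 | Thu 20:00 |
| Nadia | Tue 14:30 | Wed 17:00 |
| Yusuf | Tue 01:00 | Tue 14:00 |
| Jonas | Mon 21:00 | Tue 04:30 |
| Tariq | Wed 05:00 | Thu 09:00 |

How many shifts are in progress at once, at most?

Walk through starts and ends in time order (an end at T is processed before a start at T):
Mon 21:00 start Jonas → 1
Tue 01:00 start Yusuf → 2
Tue 04:30 end Jonas → 1
Tue 14:00 end Yusuf → 0
Tue 14:30 start Nadia → 1
Wed 05:00 start Tariq → 2
Wed 17:00 end Nadia → 1
Wed 19:00 start Omar → 2
Thu 04:00 start Ingrid → 3
Thu 09:00 end Tariq → 2
Thu 13:00 end Ingrid → 1
Thu 20:00 end Omar → 0
Peak is 3, at Thu 04:00 (Ingrid, Omar, Tariq).

3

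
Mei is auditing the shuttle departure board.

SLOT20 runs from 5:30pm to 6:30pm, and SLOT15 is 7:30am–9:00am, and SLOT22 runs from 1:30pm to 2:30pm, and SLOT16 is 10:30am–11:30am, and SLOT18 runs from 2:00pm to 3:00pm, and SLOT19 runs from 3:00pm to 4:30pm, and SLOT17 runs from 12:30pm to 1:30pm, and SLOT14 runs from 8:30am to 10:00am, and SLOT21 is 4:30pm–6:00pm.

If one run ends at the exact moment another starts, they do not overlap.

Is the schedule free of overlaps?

No

Sorted by start: SLOT15, SLOT14, SLOT16, SLOT17, SLOT22, SLOT18, SLOT19, SLOT21, SLOT20.
SLOT14 starts before SLOT15 ends → SLOT15 and SLOT14 overlap.
That's a conflict, so the schedule is not conflict-free.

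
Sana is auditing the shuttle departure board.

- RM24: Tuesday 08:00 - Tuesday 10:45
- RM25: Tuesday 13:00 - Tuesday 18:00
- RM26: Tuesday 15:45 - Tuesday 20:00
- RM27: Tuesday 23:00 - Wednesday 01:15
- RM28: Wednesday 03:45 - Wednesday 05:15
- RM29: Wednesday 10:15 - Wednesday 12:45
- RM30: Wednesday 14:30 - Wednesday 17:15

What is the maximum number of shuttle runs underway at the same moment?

2

Sort all start/end points and keep a running count:
Tuesday 08:00 start RM24 → 1
Tuesday 10:45 end RM24 → 0
Tuesday 13:00 start RM25 → 1
Tuesday 15:45 start RM26 → 2
Tuesday 18:00 end RM25 → 1
Tuesday 20:00 end RM26 → 0
Tuesday 23:00 start RM27 → 1
Wednesday 01:15 end RM27 → 0
Wednesday 03:45 start RM28 → 1
Wednesday 05:15 end RM28 → 0
Wednesday 10:15 start RM29 → 1
Wednesday 12:45 end RM29 → 0
Wednesday 14:30 start RM30 → 1
Wednesday 17:15 end RM30 → 0
Peak is 2, at Tuesday 15:45 (RM25, RM26).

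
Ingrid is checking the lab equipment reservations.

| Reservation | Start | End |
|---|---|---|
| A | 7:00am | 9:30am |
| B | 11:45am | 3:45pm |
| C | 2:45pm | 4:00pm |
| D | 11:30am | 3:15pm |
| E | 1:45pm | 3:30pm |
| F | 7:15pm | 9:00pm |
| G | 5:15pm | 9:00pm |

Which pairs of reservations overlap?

Sorted by start: A, D, B, E, C, G, F.
D starts after A ends; A is clear from here.
B starts before D ends → D and B overlap.
E starts before D ends → D and E overlap.
C starts before D ends → D and C overlap.
G starts after D ends; D is clear from here.
E starts before B ends → B and E overlap.
C starts before B ends → B and C overlap.
G starts after B ends; B is clear from here.
C starts before E ends → E and C overlap.
G starts after E ends; E is clear from here.
G starts after C ends; C is clear from here.
F starts before G ends → G and F overlap.

B & C, B & D, B & E, C & D, C & E, D & E, F & G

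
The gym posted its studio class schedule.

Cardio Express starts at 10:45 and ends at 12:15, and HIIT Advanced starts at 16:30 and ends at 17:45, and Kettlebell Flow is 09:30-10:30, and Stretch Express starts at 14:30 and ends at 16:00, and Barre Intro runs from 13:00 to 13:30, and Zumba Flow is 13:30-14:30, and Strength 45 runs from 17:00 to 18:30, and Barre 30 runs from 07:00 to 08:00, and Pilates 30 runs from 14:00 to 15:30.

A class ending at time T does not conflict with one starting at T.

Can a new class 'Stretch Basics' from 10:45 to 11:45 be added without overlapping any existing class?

Barre 30: ends 08:00 at or before Stretch Basics starts 10:45 → clear.
Kettlebell Flow: ends 10:30 at or before Stretch Basics starts 10:45 → clear.
Cardio Express: starts 10:45 before Stretch Basics ends 11:45, and ends 12:15 after Stretch Basics starts 10:45 → overlap.
Barre Intro: starts 13:00 at or after Stretch Basics ends 11:45 → clear.
Zumba Flow: starts 13:30 at or after Stretch Basics ends 11:45 → clear.
Pilates 30: starts 14:00 at or after Stretch Basics ends 11:45 → clear.
Stretch Express: starts 14:30 at or after Stretch Basics ends 11:45 → clear.
HIIT Advanced: starts 16:30 at or after Stretch Basics ends 11:45 → clear.
Strength 45: starts 17:00 at or after Stretch Basics ends 11:45 → clear.
Stretch Basics overlaps Cardio Express.

No — it overlaps Cardio Express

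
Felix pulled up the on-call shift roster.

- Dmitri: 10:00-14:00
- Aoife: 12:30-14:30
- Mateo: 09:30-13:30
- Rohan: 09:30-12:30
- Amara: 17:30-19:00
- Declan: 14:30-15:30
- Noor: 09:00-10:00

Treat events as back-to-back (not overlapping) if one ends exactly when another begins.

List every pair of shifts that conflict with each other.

Aoife & Dmitri, Aoife & Mateo, Dmitri & Mateo, Dmitri & Rohan, Mateo & Noor, Mateo & Rohan, Noor & Rohan

Two intervals overlap when each starts before the other ends.
Sorted by start: Noor, Rohan, Mateo, Dmitri, Aoife, Declan, Amara.
Rohan starts before Noor ends → Noor and Rohan overlap.
Mateo starts before Noor ends → Noor and Mateo overlap.
Dmitri starts exactly when Noor ends (back-to-back, no overlap), so nothing later overlaps Noor either.
Mateo starts before Rohan ends → Rohan and Mateo overlap.
Dmitri starts before Rohan ends → Rohan and Dmitri overlap.
Aoife starts exactly when Rohan ends (back-to-back, no overlap), so nothing later overlaps Rohan either.
Dmitri starts before Mateo ends → Mateo and Dmitri overlap.
Aoife starts before Mateo ends → Mateo and Aoife overlap.
Declan starts after Mateo ends, so nothing later overlaps Mateo either.
Aoife starts before Dmitri ends → Dmitri and Aoife overlap.
Declan starts after Dmitri ends, so nothing later overlaps Dmitri either.
Declan starts exactly when Aoife ends (back-to-back, no overlap), so nothing later overlaps Aoife either.
Amara starts after Declan ends.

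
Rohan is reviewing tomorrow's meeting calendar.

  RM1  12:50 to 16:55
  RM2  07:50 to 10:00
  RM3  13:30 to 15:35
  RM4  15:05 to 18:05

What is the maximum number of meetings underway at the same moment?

Walk through starts and ends in time order (an end at T is processed before a start at T):
07:50 start RM2 → 1
10:00 end RM2 → 0
12:50 start RM1 → 1
13:30 start RM3 → 2
15:05 start RM4 → 3
15:35 end RM3 → 2
16:55 end RM1 → 1
18:05 end RM4 → 0
Peak is 3, at 15:05 (RM1, RM3, RM4).

3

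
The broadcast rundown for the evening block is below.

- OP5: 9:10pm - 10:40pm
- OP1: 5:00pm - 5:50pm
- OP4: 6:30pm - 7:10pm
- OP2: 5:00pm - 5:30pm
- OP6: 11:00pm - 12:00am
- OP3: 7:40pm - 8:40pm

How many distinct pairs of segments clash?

1

Sorted by start: OP1, OP2, OP4, OP3, OP5, OP6.
OP2 starts before OP1 ends → OP1 and OP2 overlap.
OP4 starts after OP1 ends, so nothing later overlaps OP1 either.
OP4 starts after OP2 ends, so nothing later overlaps OP2 either.
OP3 starts after OP4 ends, so nothing later overlaps OP4 either.
OP5 starts after OP3 ends, so nothing later overlaps OP3 either.
OP6 starts after OP5 ends.
Overlapping pairs: OP1 & OP2 — 1 in total.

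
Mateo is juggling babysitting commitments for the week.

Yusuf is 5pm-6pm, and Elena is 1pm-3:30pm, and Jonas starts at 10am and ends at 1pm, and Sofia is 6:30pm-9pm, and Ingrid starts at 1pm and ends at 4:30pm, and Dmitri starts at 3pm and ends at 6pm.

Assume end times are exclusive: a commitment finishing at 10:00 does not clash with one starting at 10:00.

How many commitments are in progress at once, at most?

3

Sort all start/end points and keep a running count:
10am start Jonas → 1
1pm end Jonas → 0
1pm start Elena → 1
1pm start Ingrid → 2
3pm start Dmitri → 3
3:30pm end Elena → 2
4:30pm end Ingrid → 1
5pm start Yusuf → 2
6pm end Dmitri → 1
6pm end Yusuf → 0
6:30pm start Sofia → 1
9pm end Sofia → 0
Peak is 3, at 3pm (Dmitri, Elena, Ingrid).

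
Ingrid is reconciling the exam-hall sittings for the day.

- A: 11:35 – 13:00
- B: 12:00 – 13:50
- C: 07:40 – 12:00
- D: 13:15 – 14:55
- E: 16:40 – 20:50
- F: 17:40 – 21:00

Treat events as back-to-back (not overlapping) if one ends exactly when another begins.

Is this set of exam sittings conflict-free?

No

Check each pair: they overlap iff neither finishes before the other starts.
Sorted by start: C, A, B, D, E, F.
A starts before C ends → C and A overlap.
That's a conflict, so the schedule is not conflict-free.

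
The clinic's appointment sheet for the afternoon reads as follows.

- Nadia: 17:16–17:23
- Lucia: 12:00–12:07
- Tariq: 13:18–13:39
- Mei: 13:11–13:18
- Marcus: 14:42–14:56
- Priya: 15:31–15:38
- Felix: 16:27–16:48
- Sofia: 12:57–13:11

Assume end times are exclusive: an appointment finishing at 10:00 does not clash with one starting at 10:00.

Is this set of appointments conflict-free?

Yes

Sorted by start: Lucia, Sofia, Mei, Tariq, Marcus, Priya, Felix, Nadia.
Sofia starts after Lucia ends, so nothing later overlaps Lucia either.
Mei starts exactly when Sofia ends (back-to-back, no overlap), so nothing later overlaps Sofia either.
Tariq starts exactly when Mei ends (back-to-back, no overlap), so nothing later overlaps Mei either.
Marcus starts after Tariq ends, so nothing later overlaps Tariq either.
Priya starts after Marcus ends, so nothing later overlaps Marcus either.
Felix starts after Priya ends, so nothing later overlaps Priya either.
Nadia starts after Felix ends.
Every pair is clear; the schedule has no overlaps.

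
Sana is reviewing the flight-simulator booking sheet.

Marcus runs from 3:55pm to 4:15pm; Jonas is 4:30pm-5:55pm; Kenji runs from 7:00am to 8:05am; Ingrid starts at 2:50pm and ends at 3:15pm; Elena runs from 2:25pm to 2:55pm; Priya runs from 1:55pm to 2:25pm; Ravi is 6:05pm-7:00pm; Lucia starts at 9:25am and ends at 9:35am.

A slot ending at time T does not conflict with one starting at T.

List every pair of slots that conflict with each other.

Elena & Ingrid

Sorted by start: Kenji, Lucia, Priya, Elena, Ingrid, Marcus, Jonas, Ravi.
Lucia starts after Kenji ends, so Kenji has no further overlaps.
Priya starts after Lucia ends, so Lucia has no further overlaps.
Elena starts exactly when Priya ends (back-to-back, no overlap), so Priya has no further overlaps.
Ingrid starts before Elena ends → Elena and Ingrid overlap.
Marcus starts after Elena ends, so Elena has no further overlaps.
Marcus starts after Ingrid ends, so Ingrid has no further overlaps.
Jonas starts after Marcus ends, so Marcus has no further overlaps.
Ravi starts after Jonas ends.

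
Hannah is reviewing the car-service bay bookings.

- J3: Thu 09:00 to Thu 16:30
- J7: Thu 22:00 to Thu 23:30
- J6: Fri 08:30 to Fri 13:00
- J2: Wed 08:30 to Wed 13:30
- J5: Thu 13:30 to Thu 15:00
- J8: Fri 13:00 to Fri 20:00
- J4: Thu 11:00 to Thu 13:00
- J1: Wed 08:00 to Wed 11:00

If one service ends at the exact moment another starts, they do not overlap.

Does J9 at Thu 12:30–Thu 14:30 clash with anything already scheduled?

J1: ends Wed 11:00 at or before J9 starts Thu 12:30 → clear.
J2: ends Wed 13:30 at or before J9 starts Thu 12:30 → clear.
J3: starts Thu 09:00 before J9 ends Thu 14:30, and ends Thu 16:30 after J9 starts Thu 12:30 → overlap.
J4: starts Thu 11:00 before J9 ends Thu 14:30, and ends Thu 13:00 after J9 starts Thu 12:30 → overlap.
J5: starts Thu 13:30 before J9 ends Thu 14:30, and ends Thu 15:00 after J9 starts Thu 12:30 → overlap.
J7: starts Thu 22:00 at or after J9 ends Thu 14:30 → clear.
J6: starts Fri 08:30 at or after J9 ends Thu 14:30 → clear.
J8: starts Fri 13:00 at or after J9 ends Thu 14:30 → clear.
J9 overlaps J3, J4, J5.

Yes — it overlaps J3, J4, J5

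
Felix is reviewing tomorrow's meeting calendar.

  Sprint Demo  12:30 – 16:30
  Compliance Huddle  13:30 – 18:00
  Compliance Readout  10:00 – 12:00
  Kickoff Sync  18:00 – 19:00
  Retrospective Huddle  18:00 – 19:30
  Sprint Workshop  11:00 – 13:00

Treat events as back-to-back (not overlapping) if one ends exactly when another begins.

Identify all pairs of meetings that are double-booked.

Compliance Huddle & Sprint Demo, Compliance Readout & Sprint Workshop, Kickoff Sync & Retrospective Huddle, Sprint Demo & Sprint Workshop

Sorted by start: Compliance Readout, Sprint Workshop, Sprint Demo, Compliance Huddle, Kickoff Sync, Retrospective Huddle.
Sprint Workshop starts before Compliance Readout ends → Compliance Readout and Sprint Workshop overlap.
Sprint Demo starts after Compliance Readout ends — done with Compliance Readout.
Sprint Demo starts before Sprint Workshop ends → Sprint Workshop and Sprint Demo overlap.
Compliance Huddle starts after Sprint Workshop ends — done with Sprint Workshop.
Compliance Huddle starts before Sprint Demo ends → Sprint Demo and Compliance Huddle overlap.
Kickoff Sync starts after Sprint Demo ends — done with Sprint Demo.
Kickoff Sync starts exactly when Compliance Huddle ends (back-to-back, no overlap) — done with Compliance Huddle.
Retrospective Huddle starts before Kickoff Sync ends → Kickoff Sync and Retrospective Huddle overlap.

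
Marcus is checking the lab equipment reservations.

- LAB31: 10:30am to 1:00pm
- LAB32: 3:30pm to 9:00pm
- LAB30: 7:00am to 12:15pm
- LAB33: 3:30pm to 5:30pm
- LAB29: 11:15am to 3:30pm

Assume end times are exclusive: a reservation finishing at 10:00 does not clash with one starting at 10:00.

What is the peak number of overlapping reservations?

Sort all start/end points and keep a running count:
7:00am start LAB30 → 1
10:30am start LAB31 → 2
11:15am start LAB29 → 3
12:15pm end LAB30 → 2
1:00pm end LAB31 → 1
3:30pm end LAB29 → 0
3:30pm start LAB32 → 1
3:30pm start LAB33 → 2
5:30pm end LAB33 → 1
9:00pm end LAB32 → 0
Peak is 3, at 11:15am (LAB29, LAB30, LAB31).

3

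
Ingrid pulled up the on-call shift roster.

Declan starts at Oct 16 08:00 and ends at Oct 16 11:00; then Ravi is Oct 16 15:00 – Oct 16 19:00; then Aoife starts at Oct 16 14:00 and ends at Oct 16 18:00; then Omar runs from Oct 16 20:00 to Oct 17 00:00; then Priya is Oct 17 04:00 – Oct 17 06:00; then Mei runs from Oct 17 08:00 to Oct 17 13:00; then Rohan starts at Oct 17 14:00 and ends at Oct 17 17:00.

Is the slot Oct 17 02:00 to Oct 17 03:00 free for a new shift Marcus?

Declan: ends Oct 16 11:00 at or before Marcus starts Oct 17 02:00 → clear.
Aoife: ends Oct 16 18:00 at or before Marcus starts Oct 17 02:00 → clear.
Ravi: ends Oct 16 19:00 at or before Marcus starts Oct 17 02:00 → clear.
Omar: ends Oct 17 00:00 at or before Marcus starts Oct 17 02:00 → clear.
Priya: starts Oct 17 04:00 at or after Marcus ends Oct 17 03:00 → clear.
Mei: starts Oct 17 08:00 at or after Marcus ends Oct 17 03:00 → clear.
Rohan: starts Oct 17 14:00 at or after Marcus ends Oct 17 03:00 → clear.

Yes — the slot is free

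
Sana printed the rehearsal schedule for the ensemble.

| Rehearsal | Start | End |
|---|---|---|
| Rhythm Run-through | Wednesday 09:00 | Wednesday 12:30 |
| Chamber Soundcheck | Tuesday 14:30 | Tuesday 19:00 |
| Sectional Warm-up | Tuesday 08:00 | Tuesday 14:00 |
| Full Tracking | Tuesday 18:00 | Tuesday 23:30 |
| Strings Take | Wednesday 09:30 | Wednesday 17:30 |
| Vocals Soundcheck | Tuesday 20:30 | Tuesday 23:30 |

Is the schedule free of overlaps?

Two intervals overlap when each starts before the other ends.
Sorted by start: Sectional Warm-up, Chamber Soundcheck, Full Tracking, Vocals Soundcheck, Rhythm Run-through, Strings Take.
Chamber Soundcheck starts after Sectional Warm-up ends — done with Sectional Warm-up.
Full Tracking starts before Chamber Soundcheck ends → Chamber Soundcheck and Full Tracking overlap.
That's a conflict, so the schedule is not conflict-free.

No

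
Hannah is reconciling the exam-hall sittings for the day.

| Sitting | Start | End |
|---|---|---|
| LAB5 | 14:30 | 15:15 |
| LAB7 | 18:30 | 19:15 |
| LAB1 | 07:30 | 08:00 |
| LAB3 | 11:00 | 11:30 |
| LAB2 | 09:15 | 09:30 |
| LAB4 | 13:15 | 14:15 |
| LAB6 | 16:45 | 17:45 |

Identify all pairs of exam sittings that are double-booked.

no overlapping pairs

Two intervals overlap when each starts before the other ends.
Sorted by start: LAB1, LAB2, LAB3, LAB4, LAB5, LAB6, LAB7.
LAB2 starts after LAB1 ends; LAB1 is clear from here.
LAB3 starts after LAB2 ends; LAB2 is clear from here.
LAB4 starts after LAB3 ends; LAB3 is clear from here.
LAB5 starts after LAB4 ends; LAB4 is clear from here.
LAB6 starts after LAB5 ends; LAB5 is clear from here.
LAB7 starts after LAB6 ends.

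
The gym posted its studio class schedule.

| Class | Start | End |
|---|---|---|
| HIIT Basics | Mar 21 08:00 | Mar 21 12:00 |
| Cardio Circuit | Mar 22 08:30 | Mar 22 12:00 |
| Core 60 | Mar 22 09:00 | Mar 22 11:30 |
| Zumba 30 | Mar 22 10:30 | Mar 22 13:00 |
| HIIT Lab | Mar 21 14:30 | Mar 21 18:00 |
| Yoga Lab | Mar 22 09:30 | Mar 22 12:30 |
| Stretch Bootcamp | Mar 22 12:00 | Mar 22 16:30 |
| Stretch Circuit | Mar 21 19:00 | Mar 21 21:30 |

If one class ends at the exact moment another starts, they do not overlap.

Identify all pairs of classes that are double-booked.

Sorted by start: HIIT Basics, HIIT Lab, Stretch Circuit, Cardio Circuit, Core 60, Yoga Lab, Zumba 30, Stretch Bootcamp.
HIIT Lab starts after HIIT Basics ends, so HIIT Basics has no further overlaps.
Stretch Circuit starts after HIIT Lab ends, so HIIT Lab has no further overlaps.
Cardio Circuit starts after Stretch Circuit ends, so Stretch Circuit has no further overlaps.
Core 60 starts before Cardio Circuit ends → Cardio Circuit and Core 60 overlap.
Yoga Lab starts before Cardio Circuit ends → Cardio Circuit and Yoga Lab overlap.
Zumba 30 starts before Cardio Circuit ends → Cardio Circuit and Zumba 30 overlap.
Stretch Bootcamp starts exactly when Cardio Circuit ends (back-to-back, no overlap).
Yoga Lab starts before Core 60 ends → Core 60 and Yoga Lab overlap.
Zumba 30 starts before Core 60 ends → Core 60 and Zumba 30 overlap.
Stretch Bootcamp starts after Core 60 ends.
Zumba 30 starts before Yoga Lab ends → Yoga Lab and Zumba 30 overlap.
Stretch Bootcamp starts before Yoga Lab ends → Yoga Lab and Stretch Bootcamp overlap.
Stretch Bootcamp starts before Zumba 30 ends → Zumba 30 and Stretch Bootcamp overlap.

Cardio Circuit & Core 60, Cardio Circuit & Yoga Lab, Cardio Circuit & Zumba 30, Core 60 & Yoga Lab, Core 60 & Zumba 30, Stretch Bootcamp & Yoga Lab, Stretch Bootcamp & Zumba 30, Yoga Lab & Zumba 30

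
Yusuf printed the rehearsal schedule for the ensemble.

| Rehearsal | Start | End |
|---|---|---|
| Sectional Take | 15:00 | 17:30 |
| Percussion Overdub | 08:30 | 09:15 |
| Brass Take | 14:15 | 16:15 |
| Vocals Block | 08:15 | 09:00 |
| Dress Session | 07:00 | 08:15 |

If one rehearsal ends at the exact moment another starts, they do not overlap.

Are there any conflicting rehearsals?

Two intervals overlap when each starts before the other ends.
Sorted by start: Dress Session, Vocals Block, Percussion Overdub, Brass Take, Sectional Take.
Vocals Block starts exactly when Dress Session ends (back-to-back, no overlap); Dress Session is clear from here.
Percussion Overdub starts before Vocals Block ends → Vocals Block and Percussion Overdub overlap.
That's a conflict, so the schedule is not conflict-free.

Yes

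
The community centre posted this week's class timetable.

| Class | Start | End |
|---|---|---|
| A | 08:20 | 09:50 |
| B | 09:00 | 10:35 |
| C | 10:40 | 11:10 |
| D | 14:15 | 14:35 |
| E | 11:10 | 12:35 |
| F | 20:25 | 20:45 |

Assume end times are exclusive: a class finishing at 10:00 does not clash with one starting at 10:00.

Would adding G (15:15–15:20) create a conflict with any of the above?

No — it doesn't clash with anything

A: ends 09:50 at or before G starts 15:15 → clear.
B: ends 10:35 at or before G starts 15:15 → clear.
C: ends 11:10 at or before G starts 15:15 → clear.
E: ends 12:35 at or before G starts 15:15 → clear.
D: ends 14:35 at or before G starts 15:15 → clear.
F: starts 20:25 at or after G ends 15:20 → clear.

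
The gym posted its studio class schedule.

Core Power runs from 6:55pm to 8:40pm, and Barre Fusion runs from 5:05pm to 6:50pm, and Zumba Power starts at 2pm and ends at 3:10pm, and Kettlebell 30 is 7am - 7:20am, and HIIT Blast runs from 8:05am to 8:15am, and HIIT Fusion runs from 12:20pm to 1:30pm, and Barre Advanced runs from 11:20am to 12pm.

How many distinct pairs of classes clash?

0

Sorted by start: Kettlebell 30, HIIT Blast, Barre Advanced, HIIT Fusion, Zumba Power, Barre Fusion, Core Power.
HIIT Blast starts after Kettlebell 30 ends — done with Kettlebell 30.
Barre Advanced starts after HIIT Blast ends — done with HIIT Blast.
HIIT Fusion starts after Barre Advanced ends — done with Barre Advanced.
Zumba Power starts after HIIT Fusion ends — done with HIIT Fusion.
Barre Fusion starts after Zumba Power ends — done with Zumba Power.
Core Power starts after Barre Fusion ends.
No pair overlaps.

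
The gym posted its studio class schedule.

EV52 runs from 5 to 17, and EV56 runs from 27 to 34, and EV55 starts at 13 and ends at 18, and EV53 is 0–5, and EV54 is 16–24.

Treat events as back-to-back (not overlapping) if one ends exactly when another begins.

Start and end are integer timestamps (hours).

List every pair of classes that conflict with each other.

Two intervals overlap when each starts before the other ends.
Sorted by start: EV53, EV52, EV55, EV54, EV56.
EV52 starts exactly when EV53 ends (back-to-back, no overlap), so EV53 has no further overlaps.
EV55 starts before EV52 ends → EV52 and EV55 overlap.
EV54 starts before EV52 ends → EV52 and EV54 overlap.
EV56 starts after EV52 ends.
EV54 starts before EV55 ends → EV55 and EV54 overlap.
EV56 starts after EV55 ends.
EV56 starts after EV54 ends.

EV52 & EV54, EV52 & EV55, EV54 & EV55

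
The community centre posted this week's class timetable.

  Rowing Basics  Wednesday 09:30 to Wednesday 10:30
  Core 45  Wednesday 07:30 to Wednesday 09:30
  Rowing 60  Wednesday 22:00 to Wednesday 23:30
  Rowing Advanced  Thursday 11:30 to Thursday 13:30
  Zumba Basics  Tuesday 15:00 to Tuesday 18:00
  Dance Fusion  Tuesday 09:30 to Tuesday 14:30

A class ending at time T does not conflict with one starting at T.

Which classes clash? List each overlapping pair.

Sorted by start: Dance Fusion, Zumba Basics, Core 45, Rowing Basics, Rowing 60, Rowing Advanced.
Zumba Basics starts after Dance Fusion ends; Dance Fusion is clear from here.
Core 45 starts after Zumba Basics ends; Zumba Basics is clear from here.
Rowing Basics starts exactly when Core 45 ends (back-to-back, no overlap); Core 45 is clear from here.
Rowing 60 starts after Rowing Basics ends; Rowing Basics is clear from here.
Rowing Advanced starts after Rowing 60 ends.

no overlapping pairs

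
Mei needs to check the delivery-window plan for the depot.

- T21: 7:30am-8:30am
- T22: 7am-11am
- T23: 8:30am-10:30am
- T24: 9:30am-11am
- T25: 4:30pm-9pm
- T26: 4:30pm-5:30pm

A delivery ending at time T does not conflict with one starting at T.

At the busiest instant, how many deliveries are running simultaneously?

3

Sweep the timeline, counting +1 at each start and −1 at each end (ends before starts at a tie):
7am start T22 → 1
7:30am start T21 → 2
8:30am end T21 → 1
8:30am start T23 → 2
9:30am start T24 → 3
10:30am end T23 → 2
11am end T22 → 1
11am end T24 → 0
4:30pm start T25 → 1
4:30pm start T26 → 2
5:30pm end T26 → 1
9pm end T25 → 0
Peak is 3, at 9:30am (T22, T23, T24).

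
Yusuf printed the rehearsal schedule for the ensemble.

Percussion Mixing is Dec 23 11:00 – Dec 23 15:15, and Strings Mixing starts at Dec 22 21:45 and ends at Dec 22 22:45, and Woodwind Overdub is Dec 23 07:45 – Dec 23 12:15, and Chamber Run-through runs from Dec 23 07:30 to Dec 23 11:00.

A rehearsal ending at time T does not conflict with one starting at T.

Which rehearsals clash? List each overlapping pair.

Two intervals overlap when each starts before the other ends.
Sorted by start: Strings Mixing, Chamber Run-through, Woodwind Overdub, Percussion Mixing.
Chamber Run-through starts after Strings Mixing ends, so Strings Mixing has no further overlaps.
Woodwind Overdub starts before Chamber Run-through ends → Chamber Run-through and Woodwind Overdub overlap.
Percussion Mixing starts exactly when Chamber Run-through ends (back-to-back, no overlap).
Percussion Mixing starts before Woodwind Overdub ends → Woodwind Overdub and Percussion Mixing overlap.

Chamber Run-through & Woodwind Overdub, Percussion Mixing & Woodwind Overdub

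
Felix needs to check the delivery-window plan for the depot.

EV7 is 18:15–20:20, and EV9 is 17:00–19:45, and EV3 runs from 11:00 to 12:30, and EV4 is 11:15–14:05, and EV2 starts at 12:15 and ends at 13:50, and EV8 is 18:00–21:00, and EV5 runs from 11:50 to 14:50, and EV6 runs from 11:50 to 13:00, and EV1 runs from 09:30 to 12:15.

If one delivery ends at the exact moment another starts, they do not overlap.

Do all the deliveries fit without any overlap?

No

Sorted by start: EV1, EV3, EV4, EV5, EV6, EV2, EV9, EV8, EV7.
EV3 starts before EV1 ends → EV1 and EV3 overlap.
That's a conflict, so the schedule is not conflict-free.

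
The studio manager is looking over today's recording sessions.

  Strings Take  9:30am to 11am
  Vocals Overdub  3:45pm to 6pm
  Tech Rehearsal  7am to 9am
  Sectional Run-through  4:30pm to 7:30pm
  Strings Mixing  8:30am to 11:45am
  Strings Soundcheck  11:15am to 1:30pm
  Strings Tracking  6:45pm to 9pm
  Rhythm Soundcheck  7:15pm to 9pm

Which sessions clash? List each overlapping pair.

Rhythm Soundcheck & Sectional Run-through, Rhythm Soundcheck & Strings Tracking, Sectional Run-through & Strings Tracking, Sectional Run-through & Vocals Overdub, Strings Mixing & Strings Soundcheck, Strings Mixing & Strings Take, Strings Mixing & Tech Rehearsal

Sorted by start: Tech Rehearsal, Strings Mixing, Strings Take, Strings Soundcheck, Vocals Overdub, Sectional Run-through, Strings Tracking, Rhythm Soundcheck.
Strings Mixing starts before Tech Rehearsal ends → Tech Rehearsal and Strings Mixing overlap.
Strings Take starts after Tech Rehearsal ends, so Tech Rehearsal has no further overlaps.
Strings Take starts before Strings Mixing ends → Strings Mixing and Strings Take overlap.
Strings Soundcheck starts before Strings Mixing ends → Strings Mixing and Strings Soundcheck overlap.
Vocals Overdub starts after Strings Mixing ends, so Strings Mixing has no further overlaps.
Strings Soundcheck starts after Strings Take ends, so Strings Take has no further overlaps.
Vocals Overdub starts after Strings Soundcheck ends, so Strings Soundcheck has no further overlaps.
Sectional Run-through starts before Vocals Overdub ends → Vocals Overdub and Sectional Run-through overlap.
Strings Tracking starts after Vocals Overdub ends, so Vocals Overdub has no further overlaps.
Strings Tracking starts before Sectional Run-through ends → Sectional Run-through and Strings Tracking overlap.
Rhythm Soundcheck starts before Sectional Run-through ends → Sectional Run-through and Rhythm Soundcheck overlap.
Rhythm Soundcheck starts before Strings Tracking ends → Strings Tracking and Rhythm Soundcheck overlap.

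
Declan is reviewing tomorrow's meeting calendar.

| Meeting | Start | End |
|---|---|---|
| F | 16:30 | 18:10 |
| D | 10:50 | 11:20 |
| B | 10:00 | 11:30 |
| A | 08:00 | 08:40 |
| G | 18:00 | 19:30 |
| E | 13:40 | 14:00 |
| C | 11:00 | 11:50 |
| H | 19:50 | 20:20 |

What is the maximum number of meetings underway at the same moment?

3

Walk through starts and ends in time order (an end at T is processed before a start at T):
08:00 start A → 1
08:40 end A → 0
10:00 start B → 1
10:50 start D → 2
11:00 start C → 3
11:20 end D → 2
11:30 end B → 1
11:50 end C → 0
13:40 start E → 1
14:00 end E → 0
16:30 start F → 1
18:00 start G → 2
18:10 end F → 1
19:30 end G → 0
19:50 start H → 1
20:20 end H → 0
Peak is 3, at 11:00 (B, C, D).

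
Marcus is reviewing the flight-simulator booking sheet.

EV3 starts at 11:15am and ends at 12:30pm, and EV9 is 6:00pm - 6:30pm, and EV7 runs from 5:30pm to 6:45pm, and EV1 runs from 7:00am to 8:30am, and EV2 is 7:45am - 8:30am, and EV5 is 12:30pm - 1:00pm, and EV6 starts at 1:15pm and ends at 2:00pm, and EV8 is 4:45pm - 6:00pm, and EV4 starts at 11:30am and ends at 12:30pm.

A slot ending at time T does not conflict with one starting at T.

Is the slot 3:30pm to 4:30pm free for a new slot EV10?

Yes — the slot is free

EV1: ends 8:30am at or before EV10 starts 3:30pm → clear.
EV2: ends 8:30am at or before EV10 starts 3:30pm → clear.
EV3: ends 12:30pm at or before EV10 starts 3:30pm → clear.
EV4: ends 12:30pm at or before EV10 starts 3:30pm → clear.
EV5: ends 1:00pm at or before EV10 starts 3:30pm → clear.
EV6: ends 2:00pm at or before EV10 starts 3:30pm → clear.
EV8: starts 4:45pm at or after EV10 ends 4:30pm → clear.
EV7: starts 5:30pm at or after EV10 ends 4:30pm → clear.
EV9: starts 6:00pm at or after EV10 ends 4:30pm → clear.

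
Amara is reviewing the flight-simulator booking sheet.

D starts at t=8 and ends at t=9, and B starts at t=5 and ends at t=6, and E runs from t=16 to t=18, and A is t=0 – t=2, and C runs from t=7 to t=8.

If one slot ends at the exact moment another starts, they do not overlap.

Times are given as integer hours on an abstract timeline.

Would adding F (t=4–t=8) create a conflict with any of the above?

Yes — it overlaps B, C

A: ends t=2 at or before F starts t=4 → clear.
B: starts t=5 before F ends t=8, and ends t=6 after F starts t=4 → overlap.
C: starts t=7 before F ends t=8, and ends t=8 after F starts t=4 → overlap.
D: starts t=8 at or after F ends t=8 → clear.
E: starts t=16 at or after F ends t=8 → clear.
F overlaps B, C.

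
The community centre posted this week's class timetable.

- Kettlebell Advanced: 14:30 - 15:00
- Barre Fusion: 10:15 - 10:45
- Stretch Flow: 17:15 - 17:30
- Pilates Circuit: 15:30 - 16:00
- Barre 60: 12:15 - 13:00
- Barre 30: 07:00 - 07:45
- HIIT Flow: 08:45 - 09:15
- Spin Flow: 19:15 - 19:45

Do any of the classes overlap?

No

Sorted by start: Barre 30, HIIT Flow, Barre Fusion, Barre 60, Kettlebell Advanced, Pilates Circuit, Stretch Flow, Spin Flow.
HIIT Flow starts after Barre 30 ends; Barre 30 is clear from here.
Barre Fusion starts after HIIT Flow ends; HIIT Flow is clear from here.
Barre 60 starts after Barre Fusion ends; Barre Fusion is clear from here.
Kettlebell Advanced starts after Barre 60 ends; Barre 60 is clear from here.
Pilates Circuit starts after Kettlebell Advanced ends; Kettlebell Advanced is clear from here.
Stretch Flow starts after Pilates Circuit ends; Pilates Circuit is clear from here.
Spin Flow starts after Stretch Flow ends.
Every pair is clear; the schedule has no overlaps.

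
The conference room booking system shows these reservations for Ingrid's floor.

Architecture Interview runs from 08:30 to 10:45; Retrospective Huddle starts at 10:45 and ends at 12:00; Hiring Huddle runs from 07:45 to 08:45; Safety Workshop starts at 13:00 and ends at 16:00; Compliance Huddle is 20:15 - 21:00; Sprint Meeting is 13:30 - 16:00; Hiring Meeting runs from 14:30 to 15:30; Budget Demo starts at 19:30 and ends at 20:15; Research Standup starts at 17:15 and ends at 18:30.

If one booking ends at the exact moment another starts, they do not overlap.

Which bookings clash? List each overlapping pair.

Architecture Interview & Hiring Huddle, Hiring Meeting & Safety Workshop, Hiring Meeting & Sprint Meeting, Safety Workshop & Sprint Meeting

Sorted by start: Hiring Huddle, Architecture Interview, Retrospective Huddle, Safety Workshop, Sprint Meeting, Hiring Meeting, Research Standup, Budget Demo, Compliance Huddle.
Architecture Interview starts before Hiring Huddle ends → Hiring Huddle and Architecture Interview overlap.
Retrospective Huddle starts after Hiring Huddle ends; Hiring Huddle is clear from here.
Retrospective Huddle starts exactly when Architecture Interview ends (back-to-back, no overlap); Architecture Interview is clear from here.
Safety Workshop starts after Retrospective Huddle ends; Retrospective Huddle is clear from here.
Sprint Meeting starts before Safety Workshop ends → Safety Workshop and Sprint Meeting overlap.
Hiring Meeting starts before Safety Workshop ends → Safety Workshop and Hiring Meeting overlap.
Research Standup starts after Safety Workshop ends; Safety Workshop is clear from here.
Hiring Meeting starts before Sprint Meeting ends → Sprint Meeting and Hiring Meeting overlap.
Research Standup starts after Sprint Meeting ends; Sprint Meeting is clear from here.
Research Standup starts after Hiring Meeting ends; Hiring Meeting is clear from here.
Budget Demo starts after Research Standup ends; Research Standup is clear from here.
Compliance Huddle starts exactly when Budget Demo ends (back-to-back, no overlap).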